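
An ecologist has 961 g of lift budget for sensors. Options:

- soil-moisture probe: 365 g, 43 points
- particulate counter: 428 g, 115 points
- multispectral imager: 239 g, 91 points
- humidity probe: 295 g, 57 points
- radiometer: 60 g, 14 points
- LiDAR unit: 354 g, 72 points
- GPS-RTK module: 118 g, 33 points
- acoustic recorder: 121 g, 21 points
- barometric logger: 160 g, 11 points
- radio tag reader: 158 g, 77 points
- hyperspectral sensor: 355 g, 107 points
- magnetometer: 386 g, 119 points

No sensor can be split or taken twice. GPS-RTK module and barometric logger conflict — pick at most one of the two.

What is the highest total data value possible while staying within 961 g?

The ratio ordering already packs tightly: multispectral imager + radiometer + GPS-RTK module + radio tag reader + magnetometer, 961 g, 334.

334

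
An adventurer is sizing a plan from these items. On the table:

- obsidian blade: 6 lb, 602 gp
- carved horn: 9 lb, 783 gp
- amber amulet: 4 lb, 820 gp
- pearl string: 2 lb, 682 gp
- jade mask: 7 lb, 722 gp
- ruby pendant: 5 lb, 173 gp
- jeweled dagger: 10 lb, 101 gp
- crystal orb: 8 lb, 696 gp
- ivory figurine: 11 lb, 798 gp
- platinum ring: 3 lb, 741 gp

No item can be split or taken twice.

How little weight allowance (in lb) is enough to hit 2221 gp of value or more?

9

Look for the lowest-weight combination reaching 2221.
Taking amber amulet + pearl string + platinum ring gives 2243 (≥ 2221) for 9 lb.
Any bundle with less than 9 lb falls short of 2221.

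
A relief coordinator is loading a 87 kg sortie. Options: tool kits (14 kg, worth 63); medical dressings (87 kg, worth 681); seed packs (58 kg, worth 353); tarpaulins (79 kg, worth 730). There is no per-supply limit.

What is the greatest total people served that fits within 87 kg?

730

Tarpaulins uses 79 of the 87 kg and totals 730.
No other feasible combination exceeds 730.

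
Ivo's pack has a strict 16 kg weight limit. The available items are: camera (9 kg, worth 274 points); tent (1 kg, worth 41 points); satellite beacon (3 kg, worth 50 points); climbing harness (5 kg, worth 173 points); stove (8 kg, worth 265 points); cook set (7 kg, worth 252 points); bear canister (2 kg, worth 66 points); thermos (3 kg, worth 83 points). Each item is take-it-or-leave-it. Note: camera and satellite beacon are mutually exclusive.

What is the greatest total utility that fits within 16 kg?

558

Filling by ratio: tent + climbing harness + cook set + bear canister for 532, with 1 kg left unused.
Dropping climbing harness and bear canister frees 7 kg; slotting in stove (8 kg) lifts the total to 558 at 16 kg.
Next best is tent + climbing harness + cook set + thermos at 549 (16 kg) — short by 9.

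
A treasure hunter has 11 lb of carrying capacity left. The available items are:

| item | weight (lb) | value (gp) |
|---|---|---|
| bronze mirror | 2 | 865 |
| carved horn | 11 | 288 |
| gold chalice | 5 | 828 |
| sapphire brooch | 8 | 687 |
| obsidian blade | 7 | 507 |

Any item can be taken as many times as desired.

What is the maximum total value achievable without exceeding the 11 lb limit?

4325

Density check — bronze mirror 432.50, gold chalice 165.60, sapphire brooch 85.88, obsidian blade 72.43 are the best per lb.
5×bronze mirror uses 10 of the 11 lb and totals 4325.
That's the maximum — no swap from here does better than 4325.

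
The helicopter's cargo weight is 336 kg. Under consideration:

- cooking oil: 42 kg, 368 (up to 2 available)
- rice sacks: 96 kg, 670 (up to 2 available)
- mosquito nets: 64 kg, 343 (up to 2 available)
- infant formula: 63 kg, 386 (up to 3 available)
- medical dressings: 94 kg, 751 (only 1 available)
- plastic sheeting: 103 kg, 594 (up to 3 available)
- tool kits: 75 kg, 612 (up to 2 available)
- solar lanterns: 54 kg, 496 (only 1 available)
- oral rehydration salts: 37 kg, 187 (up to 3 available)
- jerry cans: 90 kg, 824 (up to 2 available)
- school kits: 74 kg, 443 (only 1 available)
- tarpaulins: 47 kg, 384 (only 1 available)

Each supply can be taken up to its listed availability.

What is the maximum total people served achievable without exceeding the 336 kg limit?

2912

By people served per kg: solar lanterns 9.19, jerry cans 9.16, cooking oil 8.76, tarpaulins 8.17 lead.
Greedy by ratio would take 2×cooking oil + solar lanterns + 2×jerry cans: 318 kg used, total 2880.
The 132 kg tied up in cooking oil and jerry cans is better spent on 2×tool kits — total rises to 2912 (336 kg).
No other feasible combination exceeds 2912.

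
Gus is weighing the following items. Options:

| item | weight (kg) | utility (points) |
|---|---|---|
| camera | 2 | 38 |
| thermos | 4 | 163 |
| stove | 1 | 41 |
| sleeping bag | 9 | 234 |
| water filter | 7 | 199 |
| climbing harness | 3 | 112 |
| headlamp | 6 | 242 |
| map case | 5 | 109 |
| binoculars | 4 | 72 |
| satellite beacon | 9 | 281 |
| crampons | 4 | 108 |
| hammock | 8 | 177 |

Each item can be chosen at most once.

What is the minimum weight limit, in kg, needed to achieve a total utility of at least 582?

Minimise kg subject to total utility ≥ 582.
camera + thermos + stove + climbing harness + headlamp: 596 utility at 16 kg.
No combination under 16 kg hits 582.

16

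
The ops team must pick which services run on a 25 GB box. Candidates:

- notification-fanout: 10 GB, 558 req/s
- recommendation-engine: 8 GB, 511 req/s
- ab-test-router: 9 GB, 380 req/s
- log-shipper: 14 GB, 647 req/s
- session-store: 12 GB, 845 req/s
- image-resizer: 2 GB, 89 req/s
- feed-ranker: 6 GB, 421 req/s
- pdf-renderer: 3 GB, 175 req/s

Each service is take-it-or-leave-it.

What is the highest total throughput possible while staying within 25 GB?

Ranking by ratio (throughput/GB): session-store 70.42, feed-ranker 70.17, recommendation-engine 63.88, pdf-renderer 58.33.
Greedy by ratio would take session-store + image-resizer + feed-ranker + pdf-renderer: 23 GB used, total 1530.
Replace feed-ranker with recommendation-engine: the trade gains 90 net, giving 1620 at 25 GB.

1620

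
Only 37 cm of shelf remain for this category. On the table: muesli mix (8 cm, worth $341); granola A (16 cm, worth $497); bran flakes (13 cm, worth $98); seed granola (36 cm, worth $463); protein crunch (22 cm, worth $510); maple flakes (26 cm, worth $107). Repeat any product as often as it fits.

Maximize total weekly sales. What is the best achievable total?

By weekly sales per cm: muesli mix 42.62, granola A 31.06, protein crunch 23.18 lead.
Best packing: 4×muesli mix — 32 cm, 1364 total.
The spare 5 cm is too small for any remaining product, and no exchange beats 1364.

1364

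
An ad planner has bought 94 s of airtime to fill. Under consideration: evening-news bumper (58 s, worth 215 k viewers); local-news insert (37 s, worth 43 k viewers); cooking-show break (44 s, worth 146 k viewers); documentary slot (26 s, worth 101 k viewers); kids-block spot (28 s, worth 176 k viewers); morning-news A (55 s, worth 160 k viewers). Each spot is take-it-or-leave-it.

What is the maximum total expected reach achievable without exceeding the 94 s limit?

Ranking by ratio (expected reach/s): kids-block spot 6.29, documentary slot 3.88, evening-news bumper 3.71.
A density-first pass picks local-news insert + documentary slot + kids-block spot — 320 at 91 s.
The 63 s tied up in local-news insert and documentary slot is better spent on evening-news bumper — total rises to 391 (86 s).
The spare 8 s is too small for any remaining spot, and no exchange beats 391.

391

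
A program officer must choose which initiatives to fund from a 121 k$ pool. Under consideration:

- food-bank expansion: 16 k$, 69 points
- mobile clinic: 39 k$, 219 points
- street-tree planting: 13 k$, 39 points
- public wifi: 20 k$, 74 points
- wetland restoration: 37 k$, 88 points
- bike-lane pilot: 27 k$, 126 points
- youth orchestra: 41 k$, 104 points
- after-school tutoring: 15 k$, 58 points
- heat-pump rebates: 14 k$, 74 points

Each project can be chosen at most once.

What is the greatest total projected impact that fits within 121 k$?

Ranking by ratio (projected impact/k$): mobile clinic 5.62, heat-pump rebates 5.29, bike-lane pilot 4.67.
Filling by ratio: food-bank expansion + mobile clinic + bike-lane pilot + after-school tutoring + heat-pump rebates for 546, with 10 k$ left unused.
Dropping after-school tutoring frees 15 k$; slotting in public wifi (20 k$) lifts the total to 562 at 116 k$.
The spare 5 k$ is too small for any remaining project, and no exchange beats 562.

562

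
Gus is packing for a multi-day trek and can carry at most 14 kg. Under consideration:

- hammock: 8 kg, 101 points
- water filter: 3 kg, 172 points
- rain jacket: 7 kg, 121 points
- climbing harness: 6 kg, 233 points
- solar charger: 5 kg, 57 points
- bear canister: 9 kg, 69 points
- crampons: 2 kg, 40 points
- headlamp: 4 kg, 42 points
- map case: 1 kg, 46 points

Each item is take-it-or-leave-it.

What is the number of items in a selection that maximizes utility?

4

Best achievable utility is 493.
For example water filter + climbing harness + headlamp + map case achieves it, using 14 kg.
Any selection reaching 493 contains exactly 4 items.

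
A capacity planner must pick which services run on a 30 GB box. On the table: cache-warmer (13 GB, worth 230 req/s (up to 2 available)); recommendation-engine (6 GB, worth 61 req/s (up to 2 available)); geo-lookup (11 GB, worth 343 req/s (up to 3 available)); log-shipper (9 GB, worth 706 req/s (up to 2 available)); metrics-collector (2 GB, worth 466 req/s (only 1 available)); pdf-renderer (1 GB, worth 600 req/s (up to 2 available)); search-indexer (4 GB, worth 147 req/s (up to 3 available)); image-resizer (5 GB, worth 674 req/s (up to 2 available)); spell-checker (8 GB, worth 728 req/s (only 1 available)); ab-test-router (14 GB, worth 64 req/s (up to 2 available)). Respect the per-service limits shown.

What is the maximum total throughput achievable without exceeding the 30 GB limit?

By throughput per GB: pdf-renderer 600.00, metrics-collector 233.00, image-resizer 134.80, spell-checker 91.00 lead.
Metrics-collector + 2×pdf-renderer + 2×search-indexer + 2×image-resizer + spell-checker uses 30 of the 30 GB and totals 4036.
Nothing else within 30 GB beats 4036.

4036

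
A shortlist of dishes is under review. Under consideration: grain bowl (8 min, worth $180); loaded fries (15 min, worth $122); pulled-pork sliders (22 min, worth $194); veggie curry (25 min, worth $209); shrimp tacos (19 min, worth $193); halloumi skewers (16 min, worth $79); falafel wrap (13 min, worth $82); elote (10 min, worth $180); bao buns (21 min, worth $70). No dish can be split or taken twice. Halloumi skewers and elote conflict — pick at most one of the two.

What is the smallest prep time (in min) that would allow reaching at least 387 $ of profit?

31

Look for the lowest-prep combination reaching 387.
grain bowl + falafel wrap + elote reaches 442 using 31 min.
Below 31 min the best achievable stays under 387.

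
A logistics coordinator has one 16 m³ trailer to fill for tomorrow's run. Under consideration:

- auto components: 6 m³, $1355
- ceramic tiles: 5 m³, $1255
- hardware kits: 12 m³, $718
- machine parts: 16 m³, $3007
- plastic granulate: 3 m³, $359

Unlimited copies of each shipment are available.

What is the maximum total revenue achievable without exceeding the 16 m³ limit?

3865

Taking the top-ratio shipments first gives 3×ceramic tiles for 3765 (15 m³).
Replace ceramic tiles with auto components: the trade gains 100 net, giving 3865 at 16 m³.
No other feasible combination exceeds 3865.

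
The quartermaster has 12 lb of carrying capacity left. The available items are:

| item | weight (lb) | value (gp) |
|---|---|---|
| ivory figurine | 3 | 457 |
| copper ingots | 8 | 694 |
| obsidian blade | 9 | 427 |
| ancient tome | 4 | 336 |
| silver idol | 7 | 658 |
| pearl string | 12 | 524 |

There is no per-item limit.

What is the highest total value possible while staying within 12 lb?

1828

The ratio ordering already packs tightly: 4×ivory figurine, 12 lb, 1828.
Nothing else within 12 lb beats 1828.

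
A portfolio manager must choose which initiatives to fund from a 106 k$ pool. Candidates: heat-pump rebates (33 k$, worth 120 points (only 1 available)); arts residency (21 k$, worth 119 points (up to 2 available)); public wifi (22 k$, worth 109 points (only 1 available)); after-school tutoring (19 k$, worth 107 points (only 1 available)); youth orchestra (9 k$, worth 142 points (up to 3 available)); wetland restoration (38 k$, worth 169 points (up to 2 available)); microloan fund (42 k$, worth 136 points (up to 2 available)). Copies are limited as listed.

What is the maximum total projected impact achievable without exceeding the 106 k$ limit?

821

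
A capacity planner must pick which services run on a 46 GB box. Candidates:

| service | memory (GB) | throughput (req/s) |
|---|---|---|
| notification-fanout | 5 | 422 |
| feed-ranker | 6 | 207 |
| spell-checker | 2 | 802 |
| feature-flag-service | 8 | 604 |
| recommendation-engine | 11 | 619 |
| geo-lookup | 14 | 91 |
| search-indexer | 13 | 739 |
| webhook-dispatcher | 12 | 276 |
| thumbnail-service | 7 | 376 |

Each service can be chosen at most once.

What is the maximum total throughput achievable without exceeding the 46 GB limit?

3562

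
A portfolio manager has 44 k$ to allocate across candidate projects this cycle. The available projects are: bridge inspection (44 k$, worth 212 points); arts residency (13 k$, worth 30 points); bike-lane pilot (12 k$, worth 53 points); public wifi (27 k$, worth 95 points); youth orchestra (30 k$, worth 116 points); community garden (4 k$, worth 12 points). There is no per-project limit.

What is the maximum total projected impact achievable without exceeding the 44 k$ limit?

Best packing: bridge inspection — 44 k$, 212 total.
Every other selection either busts 44 k$ or fails to beat 212.

212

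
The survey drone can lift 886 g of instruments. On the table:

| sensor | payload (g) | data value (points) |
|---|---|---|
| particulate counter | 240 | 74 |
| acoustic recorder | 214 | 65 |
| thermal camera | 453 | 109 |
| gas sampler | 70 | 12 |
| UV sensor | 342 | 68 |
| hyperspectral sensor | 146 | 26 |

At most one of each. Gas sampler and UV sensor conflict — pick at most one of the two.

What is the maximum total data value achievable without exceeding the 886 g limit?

Density check — particulate counter 0.31, acoustic recorder 0.30, thermal camera 0.24, UV sensor 0.20 are the best per g.
Acoustic recorder + thermal camera + gas sampler + hyperspectral sensor uses 883 of the 886 g and totals 212.

212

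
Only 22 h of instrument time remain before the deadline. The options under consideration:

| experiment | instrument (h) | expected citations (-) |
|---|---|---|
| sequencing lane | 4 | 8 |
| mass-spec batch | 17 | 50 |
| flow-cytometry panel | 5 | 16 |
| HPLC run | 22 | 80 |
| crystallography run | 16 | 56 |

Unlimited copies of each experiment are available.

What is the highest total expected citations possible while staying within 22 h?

The ratio ordering already packs tightly: HPLC run, 22 h, 80.
No other feasible combination exceeds 80.

80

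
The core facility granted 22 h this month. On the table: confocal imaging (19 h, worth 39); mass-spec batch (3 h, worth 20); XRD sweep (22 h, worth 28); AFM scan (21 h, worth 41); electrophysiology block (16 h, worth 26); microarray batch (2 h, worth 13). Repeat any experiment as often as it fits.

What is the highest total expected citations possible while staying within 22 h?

Taking the top-ratio experiments first gives 7×mass-spec batch for 140 (21 h).
Dropping mass-spec batch frees 3 h; slotting in 2×microarray batch (4 h) lifts the total to 146 at 22 h.
That's the maximum — no swap from here does better than 146.

146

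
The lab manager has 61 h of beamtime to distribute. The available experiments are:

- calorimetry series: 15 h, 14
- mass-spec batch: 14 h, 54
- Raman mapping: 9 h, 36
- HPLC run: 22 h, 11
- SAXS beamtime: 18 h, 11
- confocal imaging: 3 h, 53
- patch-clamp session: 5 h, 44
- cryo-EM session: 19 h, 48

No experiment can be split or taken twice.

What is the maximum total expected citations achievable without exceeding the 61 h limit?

235

Taking mass-spec batch + Raman mapping + confocal imaging + patch-clamp session + cryo-EM session: 50 h used, 235 in expected citations.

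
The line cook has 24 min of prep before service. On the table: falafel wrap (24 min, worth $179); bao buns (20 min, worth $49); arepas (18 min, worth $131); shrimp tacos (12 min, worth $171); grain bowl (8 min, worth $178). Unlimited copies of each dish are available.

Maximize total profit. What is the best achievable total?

534

Best packing: 3×grain bowl — 24 min, 534 total.
Nothing else within 24 min beats 534.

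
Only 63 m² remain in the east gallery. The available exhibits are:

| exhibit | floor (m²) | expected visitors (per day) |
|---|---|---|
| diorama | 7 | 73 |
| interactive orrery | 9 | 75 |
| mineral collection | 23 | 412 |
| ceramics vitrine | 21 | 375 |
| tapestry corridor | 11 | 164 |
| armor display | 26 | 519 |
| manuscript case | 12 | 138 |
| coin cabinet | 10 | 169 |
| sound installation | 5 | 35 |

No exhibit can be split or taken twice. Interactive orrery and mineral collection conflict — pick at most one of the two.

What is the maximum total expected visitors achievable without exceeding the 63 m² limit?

1100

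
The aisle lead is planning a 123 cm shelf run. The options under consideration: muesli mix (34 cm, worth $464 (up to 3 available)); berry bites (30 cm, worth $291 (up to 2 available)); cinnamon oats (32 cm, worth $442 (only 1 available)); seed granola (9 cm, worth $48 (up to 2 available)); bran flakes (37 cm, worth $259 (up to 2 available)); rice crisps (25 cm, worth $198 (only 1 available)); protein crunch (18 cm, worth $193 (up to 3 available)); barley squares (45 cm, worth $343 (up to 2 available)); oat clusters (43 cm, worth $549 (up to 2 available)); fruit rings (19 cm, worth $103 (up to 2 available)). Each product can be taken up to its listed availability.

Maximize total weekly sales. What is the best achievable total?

1585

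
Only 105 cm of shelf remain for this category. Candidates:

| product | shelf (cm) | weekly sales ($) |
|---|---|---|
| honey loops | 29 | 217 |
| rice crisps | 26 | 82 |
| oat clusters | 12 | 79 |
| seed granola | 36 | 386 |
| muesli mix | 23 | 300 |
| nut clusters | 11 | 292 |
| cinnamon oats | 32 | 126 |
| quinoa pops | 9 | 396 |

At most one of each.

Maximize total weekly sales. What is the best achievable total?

1456

Ranking by ratio (weekly sales/cm): quinoa pops 44.00, nut clusters 26.55, muesli mix 13.04.
Filling by ratio: oat clusters + seed granola + muesli mix + nut clusters + quinoa pops for 1453, with 14 cm left unused.
Dropping oat clusters frees 12 cm; slotting in rice crisps (26 cm) lifts the total to 1456 at 105 cm.
That's the maximum — no swap from here does better than 1456.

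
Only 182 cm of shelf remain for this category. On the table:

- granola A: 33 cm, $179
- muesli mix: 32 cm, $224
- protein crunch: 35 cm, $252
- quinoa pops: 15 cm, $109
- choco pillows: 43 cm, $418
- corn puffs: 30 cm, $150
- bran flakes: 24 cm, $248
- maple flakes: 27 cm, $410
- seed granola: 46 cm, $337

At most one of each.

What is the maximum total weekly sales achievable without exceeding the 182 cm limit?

Density check — maple flakes 15.19, bran flakes 10.33, choco pillows 9.72, seed granola 7.33 are the best per cm.
Greedy by ratio would take quinoa pops + choco pillows + bran flakes + maple flakes + seed granola: 155 cm used, total 1522.
The 15 cm tied up in quinoa pops is better spent on protein crunch — total rises to 1665 (175 cm).

1665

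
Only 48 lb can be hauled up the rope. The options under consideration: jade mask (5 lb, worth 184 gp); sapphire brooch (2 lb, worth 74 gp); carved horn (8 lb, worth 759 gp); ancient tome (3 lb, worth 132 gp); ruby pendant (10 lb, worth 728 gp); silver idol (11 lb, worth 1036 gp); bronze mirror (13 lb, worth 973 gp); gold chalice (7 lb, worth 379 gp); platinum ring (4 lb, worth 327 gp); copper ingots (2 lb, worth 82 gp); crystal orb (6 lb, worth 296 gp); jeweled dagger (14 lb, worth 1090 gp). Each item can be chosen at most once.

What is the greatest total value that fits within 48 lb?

3940

Taking carved horn + ruby pendant + silver idol + platinum ring + jeweled dagger: 47 lb used, 3940 in value.
Carved horn + silver idol + bronze mirror + copper ingots + jeweled dagger matches that 3940 at 48 lb; no feasible combination exceeds it.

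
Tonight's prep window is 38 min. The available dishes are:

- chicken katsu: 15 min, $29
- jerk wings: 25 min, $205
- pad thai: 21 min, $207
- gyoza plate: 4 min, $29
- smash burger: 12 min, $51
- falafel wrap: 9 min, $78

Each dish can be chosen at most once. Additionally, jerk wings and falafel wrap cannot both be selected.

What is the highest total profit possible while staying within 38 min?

314

Best packing: pad thai + gyoza plate + falafel wrap — 34 min, 314 total.
Next best is pad thai + gyoza plate + smash burger at 287 (37 min) — short by 27.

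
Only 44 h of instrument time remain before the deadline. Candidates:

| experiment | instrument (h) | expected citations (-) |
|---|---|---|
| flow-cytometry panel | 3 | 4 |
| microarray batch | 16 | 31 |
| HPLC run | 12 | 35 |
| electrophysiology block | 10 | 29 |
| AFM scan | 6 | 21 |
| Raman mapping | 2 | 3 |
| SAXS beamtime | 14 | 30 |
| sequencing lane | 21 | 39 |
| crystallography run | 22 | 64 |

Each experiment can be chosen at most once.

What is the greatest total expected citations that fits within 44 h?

128

By expected citations per h: AFM scan 3.50, HPLC run 2.92, crystallography run 2.91, electrophysiology block 2.90 lead.
Greedy by ratio would take HPLC run + AFM scan + Raman mapping + crystallography run: 42 h used, total 123.
Replace AFM scan and Raman mapping with electrophysiology block: the trade gains 5 net, giving 128 at 44 h.
The closest alternative, flow-cytometry panel + HPLC run + AFM scan + crystallography run, reaches only 124.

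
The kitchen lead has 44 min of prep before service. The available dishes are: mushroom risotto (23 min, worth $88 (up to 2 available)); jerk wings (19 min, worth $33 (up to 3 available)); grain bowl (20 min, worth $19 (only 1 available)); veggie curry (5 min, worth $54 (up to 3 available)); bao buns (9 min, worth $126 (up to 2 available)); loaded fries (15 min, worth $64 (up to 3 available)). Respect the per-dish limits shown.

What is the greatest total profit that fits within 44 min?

Taking the top-ratio dishes first gives 3×veggie curry + 2×bao buns for 414 (33 min).
Replace veggie curry with loaded fries: the trade gains 10 net, giving 424 at 43 min.

424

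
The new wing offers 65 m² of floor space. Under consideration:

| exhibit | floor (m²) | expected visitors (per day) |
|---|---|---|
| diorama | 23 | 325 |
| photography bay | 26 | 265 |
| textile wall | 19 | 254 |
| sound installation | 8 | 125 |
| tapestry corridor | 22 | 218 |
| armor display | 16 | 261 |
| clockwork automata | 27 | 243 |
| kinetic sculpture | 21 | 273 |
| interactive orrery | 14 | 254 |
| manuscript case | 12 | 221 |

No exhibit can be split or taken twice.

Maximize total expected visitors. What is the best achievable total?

1061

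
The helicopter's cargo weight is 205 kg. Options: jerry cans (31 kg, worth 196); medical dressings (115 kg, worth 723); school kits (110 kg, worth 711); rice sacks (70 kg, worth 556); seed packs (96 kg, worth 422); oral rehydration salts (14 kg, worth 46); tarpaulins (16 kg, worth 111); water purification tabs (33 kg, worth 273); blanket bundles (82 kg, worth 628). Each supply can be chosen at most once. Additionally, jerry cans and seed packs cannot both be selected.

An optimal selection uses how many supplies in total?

4

Optimal total is 1568.
rice sacks + tarpaulins + water purification tabs + blanket bundles hits 1568 at 201 kg.
Any selection reaching 1568 contains exactly 4 supplies.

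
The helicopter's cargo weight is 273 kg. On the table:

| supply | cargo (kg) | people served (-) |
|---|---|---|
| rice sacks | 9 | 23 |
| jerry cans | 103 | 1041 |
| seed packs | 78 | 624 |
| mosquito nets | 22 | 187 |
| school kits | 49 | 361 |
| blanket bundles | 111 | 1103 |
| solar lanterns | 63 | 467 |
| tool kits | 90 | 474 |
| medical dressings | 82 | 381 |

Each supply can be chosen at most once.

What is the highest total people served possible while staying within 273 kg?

2528

A density-first pass picks rice sacks + jerry cans + mosquito nets + blanket bundles — 2354 at 245 kg.
Replace mosquito nets with school kits: the trade gains 174 net, giving 2528 at 272 kg.
Nothing else within 273 kg beats 2528.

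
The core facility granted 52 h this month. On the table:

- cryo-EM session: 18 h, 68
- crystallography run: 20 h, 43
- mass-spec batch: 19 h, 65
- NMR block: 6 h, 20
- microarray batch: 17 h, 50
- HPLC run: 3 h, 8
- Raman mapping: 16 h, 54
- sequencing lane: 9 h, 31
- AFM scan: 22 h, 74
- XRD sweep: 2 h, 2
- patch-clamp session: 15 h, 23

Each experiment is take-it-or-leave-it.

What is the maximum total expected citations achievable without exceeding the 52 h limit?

184

Taking cryo-EM session + mass-spec batch + NMR block + sequencing lane: 52 h used, 184 in expected citations.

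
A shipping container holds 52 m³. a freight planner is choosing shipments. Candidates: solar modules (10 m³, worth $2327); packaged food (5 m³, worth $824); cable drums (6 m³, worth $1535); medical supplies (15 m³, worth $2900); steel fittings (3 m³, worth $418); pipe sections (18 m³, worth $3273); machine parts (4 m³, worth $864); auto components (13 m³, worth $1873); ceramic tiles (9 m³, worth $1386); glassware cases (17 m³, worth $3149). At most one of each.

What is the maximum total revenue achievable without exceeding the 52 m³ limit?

10775

The ratio ordering already packs tightly: solar modules + cable drums + medical supplies + machine parts + glassware cases, 52 m³, 10775.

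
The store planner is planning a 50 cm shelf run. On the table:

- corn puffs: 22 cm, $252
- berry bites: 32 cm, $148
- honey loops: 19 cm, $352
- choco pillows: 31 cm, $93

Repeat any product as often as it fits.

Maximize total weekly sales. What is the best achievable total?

704

Ranking by ratio (weekly sales/cm): honey loops 18.53, corn puffs 11.45, berry bites 4.62, choco pillows 3.00.
The ratio ordering already packs tightly: 2×honey loops, 38 cm, 704.
No other feasible combination exceeds 704.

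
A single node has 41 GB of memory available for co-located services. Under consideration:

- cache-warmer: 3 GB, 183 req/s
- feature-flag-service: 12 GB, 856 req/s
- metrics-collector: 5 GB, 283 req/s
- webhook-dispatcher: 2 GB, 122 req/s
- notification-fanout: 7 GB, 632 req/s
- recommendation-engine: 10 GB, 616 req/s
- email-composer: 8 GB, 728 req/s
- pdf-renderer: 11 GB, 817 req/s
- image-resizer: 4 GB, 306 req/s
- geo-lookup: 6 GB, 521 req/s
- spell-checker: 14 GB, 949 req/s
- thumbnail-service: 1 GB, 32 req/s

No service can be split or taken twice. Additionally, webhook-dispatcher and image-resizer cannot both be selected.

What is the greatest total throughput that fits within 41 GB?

3287

Ranking by ratio (throughput/GB): email-composer 91.00, notification-fanout 90.29, geo-lookup 86.83.
Taking metrics-collector + notification-fanout + email-composer + pdf-renderer + image-resizer + geo-lookup: 41 GB used, 3287 in throughput.
Next best is cache-warmer + feature-flag-service + notification-fanout + email-composer + image-resizer + geo-lookup + thumbnail-service at 3258 (41 GB) — short by 29.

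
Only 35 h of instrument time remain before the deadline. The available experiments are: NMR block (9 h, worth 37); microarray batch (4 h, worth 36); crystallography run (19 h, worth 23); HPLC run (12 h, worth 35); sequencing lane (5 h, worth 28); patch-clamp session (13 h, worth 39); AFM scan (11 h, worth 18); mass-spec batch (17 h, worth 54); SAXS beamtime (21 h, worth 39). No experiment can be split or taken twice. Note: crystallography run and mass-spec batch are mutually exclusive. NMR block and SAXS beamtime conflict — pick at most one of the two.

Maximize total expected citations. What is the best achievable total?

155

Best packing: NMR block + microarray batch + sequencing lane + mass-spec batch — 35 h, 155 total.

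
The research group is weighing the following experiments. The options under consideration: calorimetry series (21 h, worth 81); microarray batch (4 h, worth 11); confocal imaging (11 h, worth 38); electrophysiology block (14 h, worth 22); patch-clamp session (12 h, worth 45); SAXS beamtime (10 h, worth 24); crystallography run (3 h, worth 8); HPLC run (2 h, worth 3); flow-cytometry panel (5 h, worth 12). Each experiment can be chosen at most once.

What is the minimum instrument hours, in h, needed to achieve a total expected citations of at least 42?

12

Minimise h subject to total expected citations ≥ 42.
patch-clamp session reaches 45 using 12 h.
Below 12 h the best achievable stays under 42.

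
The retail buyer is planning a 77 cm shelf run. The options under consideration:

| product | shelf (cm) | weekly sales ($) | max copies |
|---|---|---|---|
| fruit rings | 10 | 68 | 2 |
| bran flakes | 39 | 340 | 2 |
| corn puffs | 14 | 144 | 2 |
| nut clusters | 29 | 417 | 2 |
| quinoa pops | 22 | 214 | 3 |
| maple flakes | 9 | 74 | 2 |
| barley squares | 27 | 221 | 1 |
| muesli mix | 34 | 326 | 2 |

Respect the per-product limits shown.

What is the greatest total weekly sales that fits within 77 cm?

982

A density-first pass picks corn puffs + 2×nut clusters — 978 at 72 cm.
Replace corn puffs with 2×maple flakes: the trade gains 4 net, giving 982 at 76 cm.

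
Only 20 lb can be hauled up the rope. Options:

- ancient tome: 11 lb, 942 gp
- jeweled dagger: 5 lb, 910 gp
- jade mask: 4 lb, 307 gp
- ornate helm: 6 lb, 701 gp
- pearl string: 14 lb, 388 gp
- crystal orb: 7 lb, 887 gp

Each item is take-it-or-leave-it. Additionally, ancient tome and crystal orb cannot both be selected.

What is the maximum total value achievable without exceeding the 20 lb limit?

2498

Jeweled dagger + ornate helm + crystal orb uses 18 of the 20 lb and totals 2498.
An exhaustive check of the 64 subsets confirms 2498.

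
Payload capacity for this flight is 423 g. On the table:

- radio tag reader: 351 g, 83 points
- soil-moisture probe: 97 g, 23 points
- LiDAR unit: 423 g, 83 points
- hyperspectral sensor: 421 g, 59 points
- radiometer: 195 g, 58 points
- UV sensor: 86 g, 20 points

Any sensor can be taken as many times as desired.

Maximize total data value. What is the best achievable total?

116

Taking 2×radiometer: 390 g used, 116 in data value.
The spare 33 g is too small for any remaining sensor, and no exchange beats 116.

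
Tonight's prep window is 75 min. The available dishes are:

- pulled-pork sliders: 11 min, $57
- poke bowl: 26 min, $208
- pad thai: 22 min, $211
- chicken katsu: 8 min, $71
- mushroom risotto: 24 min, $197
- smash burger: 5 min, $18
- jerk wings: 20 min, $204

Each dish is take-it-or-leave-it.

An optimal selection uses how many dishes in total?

The maximum profit within 75 min is 683.
pad thai + chicken katsu + mushroom risotto + jerk wings hits 683 at 74 min.
Every optimal selection uses 4 dishes.

4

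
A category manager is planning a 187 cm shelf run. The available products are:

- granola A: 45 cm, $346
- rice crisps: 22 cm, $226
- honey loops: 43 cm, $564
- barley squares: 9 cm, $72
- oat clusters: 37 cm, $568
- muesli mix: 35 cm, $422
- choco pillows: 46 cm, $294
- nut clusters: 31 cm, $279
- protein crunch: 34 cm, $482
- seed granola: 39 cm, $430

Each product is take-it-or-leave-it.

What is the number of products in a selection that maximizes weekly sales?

6

Optimal total is 2342.
For example rice crisps + honey loops + barley squares + oat clusters + protein crunch + seed granola achieves it, using 184 cm.
All optima have 6 products.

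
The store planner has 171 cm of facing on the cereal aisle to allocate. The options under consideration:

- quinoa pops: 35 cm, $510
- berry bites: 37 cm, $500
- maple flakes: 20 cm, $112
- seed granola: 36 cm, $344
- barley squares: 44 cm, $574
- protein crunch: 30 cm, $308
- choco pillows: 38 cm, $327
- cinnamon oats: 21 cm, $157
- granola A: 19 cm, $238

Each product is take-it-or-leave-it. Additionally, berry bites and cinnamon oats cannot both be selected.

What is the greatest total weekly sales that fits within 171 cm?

2166

Taking the top-ratio products first gives quinoa pops + berry bites + barley squares + protein crunch + granola A for 2130 (165 cm).
Dropping protein crunch frees 30 cm; slotting in seed granola (36 cm) lifts the total to 2166 at 171 cm.
An exhaustive check of the 512 subsets confirms 2166.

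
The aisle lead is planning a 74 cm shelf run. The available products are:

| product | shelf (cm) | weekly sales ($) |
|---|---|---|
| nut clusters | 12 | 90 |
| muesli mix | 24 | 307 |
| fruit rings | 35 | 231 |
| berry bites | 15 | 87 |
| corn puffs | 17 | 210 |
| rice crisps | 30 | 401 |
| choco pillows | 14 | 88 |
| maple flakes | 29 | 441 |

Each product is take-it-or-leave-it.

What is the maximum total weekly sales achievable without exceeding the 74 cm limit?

958

Density check — maple flakes 15.21, rice crisps 13.37, muesli mix 12.79 are the best per cm.
The ratio heuristic lands on nut clusters + rice crisps + maple flakes (932) but leaves 3 cm idle.
Dropping nut clusters and rice crisps frees 42 cm; slotting in muesli mix + corn puffs (41 cm) lifts the total to 958 at 70 cm.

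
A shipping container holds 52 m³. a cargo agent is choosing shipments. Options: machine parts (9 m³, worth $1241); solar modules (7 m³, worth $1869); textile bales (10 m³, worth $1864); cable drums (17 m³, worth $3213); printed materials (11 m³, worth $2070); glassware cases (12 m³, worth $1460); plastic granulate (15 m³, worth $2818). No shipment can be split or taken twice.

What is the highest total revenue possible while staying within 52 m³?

Taking solar modules + cable drums + printed materials + plastic granulate: 50 m³ used, 9970 in revenue.
Runner-up machine parts + solar modules + textile bales + printed materials + plastic granulate tops out at 9862.

9970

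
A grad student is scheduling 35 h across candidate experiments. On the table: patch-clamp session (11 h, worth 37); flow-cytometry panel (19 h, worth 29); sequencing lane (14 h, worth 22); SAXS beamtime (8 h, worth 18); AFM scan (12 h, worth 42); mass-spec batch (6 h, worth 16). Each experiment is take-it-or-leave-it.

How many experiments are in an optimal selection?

3

Best achievable expected citations is 97.
One optimal bundle: patch-clamp session + SAXS beamtime + AFM scan (31 h).
Any selection reaching 97 contains exactly 3 experiments.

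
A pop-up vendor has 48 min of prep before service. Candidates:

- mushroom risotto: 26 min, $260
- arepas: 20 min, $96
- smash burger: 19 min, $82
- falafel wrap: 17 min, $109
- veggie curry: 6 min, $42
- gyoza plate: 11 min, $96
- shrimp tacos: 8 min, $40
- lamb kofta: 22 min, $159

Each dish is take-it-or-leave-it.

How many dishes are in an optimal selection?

2

Best achievable profit is 419.
mushroom risotto + lamb kofta hits 419 at 48 min.
Any selection reaching 419 contains exactly 2 dishes.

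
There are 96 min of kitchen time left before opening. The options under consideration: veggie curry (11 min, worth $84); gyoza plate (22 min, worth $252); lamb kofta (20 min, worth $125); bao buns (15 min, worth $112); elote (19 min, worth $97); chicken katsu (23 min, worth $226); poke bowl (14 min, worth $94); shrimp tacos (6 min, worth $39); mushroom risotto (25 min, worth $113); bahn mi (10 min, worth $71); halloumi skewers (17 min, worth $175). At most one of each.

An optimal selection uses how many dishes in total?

6

Best achievable profit is 888.
veggie curry + gyoza plate + bao buns + chicken katsu + shrimp tacos + halloumi skewers hits 888 at 94 min.
Any selection reaching 888 contains exactly 6 dishes.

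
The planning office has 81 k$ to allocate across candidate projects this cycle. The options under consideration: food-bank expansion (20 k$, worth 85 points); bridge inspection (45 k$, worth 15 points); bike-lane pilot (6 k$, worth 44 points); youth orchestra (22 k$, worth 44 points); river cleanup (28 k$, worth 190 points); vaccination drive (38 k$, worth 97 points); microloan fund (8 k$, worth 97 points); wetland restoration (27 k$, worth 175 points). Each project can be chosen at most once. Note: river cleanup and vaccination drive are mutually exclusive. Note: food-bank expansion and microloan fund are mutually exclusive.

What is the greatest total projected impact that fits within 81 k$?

Bike-lane pilot + river cleanup + microloan fund + wetland restoration uses 69 of the 81 k$ and totals 506.

506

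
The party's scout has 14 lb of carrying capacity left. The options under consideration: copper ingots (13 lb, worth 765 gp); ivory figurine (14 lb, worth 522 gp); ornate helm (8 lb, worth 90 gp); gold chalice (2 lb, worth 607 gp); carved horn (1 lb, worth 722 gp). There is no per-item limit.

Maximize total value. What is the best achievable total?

By value per lb: carved horn 722.00, gold chalice 303.50, copper ingots 58.85 lead.
The ratio ordering already packs tightly: 14×carved horn, 14 lb, 10108.
Every other selection either busts 14 lb or fails to beat 10108.

10108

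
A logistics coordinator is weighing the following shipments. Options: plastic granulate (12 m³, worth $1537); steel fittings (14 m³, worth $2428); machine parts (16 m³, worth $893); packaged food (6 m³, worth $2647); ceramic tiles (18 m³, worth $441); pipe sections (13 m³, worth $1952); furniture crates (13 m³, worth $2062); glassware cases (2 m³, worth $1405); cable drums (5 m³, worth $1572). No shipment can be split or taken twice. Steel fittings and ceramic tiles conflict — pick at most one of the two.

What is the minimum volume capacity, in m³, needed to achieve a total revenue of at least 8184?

35

Need the lightest bundle worth ≥ 8184.
steel fittings + packaged food + pipe sections + glassware cases reaches 8432 using 35 m³.
Below 35 m³ the best achievable stays under 8184.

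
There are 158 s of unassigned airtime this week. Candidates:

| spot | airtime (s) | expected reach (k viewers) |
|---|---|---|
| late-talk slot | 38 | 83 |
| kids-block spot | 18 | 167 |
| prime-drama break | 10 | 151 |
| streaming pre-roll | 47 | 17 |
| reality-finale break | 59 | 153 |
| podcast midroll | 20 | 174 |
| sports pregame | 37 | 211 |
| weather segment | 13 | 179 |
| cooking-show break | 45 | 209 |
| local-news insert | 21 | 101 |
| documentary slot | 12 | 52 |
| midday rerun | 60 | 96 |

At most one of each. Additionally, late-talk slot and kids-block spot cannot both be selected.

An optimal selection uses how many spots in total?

7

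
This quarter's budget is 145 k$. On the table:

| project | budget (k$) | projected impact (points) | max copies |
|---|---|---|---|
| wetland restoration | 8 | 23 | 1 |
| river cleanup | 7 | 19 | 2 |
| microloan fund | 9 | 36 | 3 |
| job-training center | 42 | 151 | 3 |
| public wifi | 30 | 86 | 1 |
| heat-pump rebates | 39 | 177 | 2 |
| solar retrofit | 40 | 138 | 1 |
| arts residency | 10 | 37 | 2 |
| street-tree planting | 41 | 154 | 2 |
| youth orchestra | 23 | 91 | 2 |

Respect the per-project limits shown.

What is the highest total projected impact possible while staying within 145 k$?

By projected impact per k$: heat-pump rebates 4.54, microloan fund 4.00, youth orchestra 3.96 lead.
Taking the top-ratio projects first gives river cleanup + 3×microloan fund + 2×heat-pump rebates + arts residency + youth orchestra for 609 (145 k$).
The 34 k$ tied up in river cleanup and 3×microloan fund is better spent on arts residency + youth orchestra — total rises to 610 (144 k$).
Nothing else within 145 k$ beats 610.

610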